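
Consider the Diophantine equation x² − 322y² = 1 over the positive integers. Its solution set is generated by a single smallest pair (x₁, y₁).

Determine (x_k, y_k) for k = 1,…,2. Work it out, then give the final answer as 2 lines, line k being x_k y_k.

√322 = [17; 1,16,1,34, …], period ℓ=4 (even) → k=3
k=0  a_k=17  p_k/q_k = 17/1
…
k=2  a_k=16  p_k/q_k = 305/17
k=3  a_k=1  p_k/q_k = 323/18
(x₁, y₁) = (323, 18);  323² − 322·18² = 1 ✓
(323+18√322)^2 = 208657 + 11628√322

323 18
208657 11628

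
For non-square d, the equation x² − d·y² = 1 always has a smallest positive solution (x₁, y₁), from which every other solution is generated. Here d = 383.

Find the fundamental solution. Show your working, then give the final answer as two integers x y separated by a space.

18768 959

√383 = [19; 1,1,3,19,3,1,1,38, …], period ℓ=8 (even) → k=7
step 0: (19, 1)  from 19·(1,0) + (0,1)
step 1: (20, 1)  from 1·(19,1) + (1,0)
…
step 6: (10705, 547)  from 1·(8063,412) + (2642,135)
step 7: (18768, 959)  from 1·(10705,547) + (8063,412)
→ (18768, 959).  Check: 18768²=352237824, 383·959²=352237823, difference 1.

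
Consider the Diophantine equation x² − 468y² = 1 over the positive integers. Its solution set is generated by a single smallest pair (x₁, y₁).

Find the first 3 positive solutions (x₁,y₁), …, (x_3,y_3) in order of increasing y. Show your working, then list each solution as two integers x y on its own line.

649 30
842401 38940
1093435849 50544090

[21; 1,1,1,2,1,1,1,42] for √468; ℓ=8 ⇒ convergent index 7
k=0  a_k=21  p_k/q_k = 21/1
k=1  a_k=1  p_k/q_k = 22/1
…
k=3  a_k=1  p_k/q_k = 65/3
k=4  a_k=2  p_k/q_k = 173/8
…
k=6  a_k=1  p_k/q_k = 411/19
k=7  a_k=1  p_k/q_k = 649/30
fundamental: x₁=649, y₁=30  (since 421201 − 468·900 = 1)
n=2: (649,30)∘(649,30) = (649·649+468·30·30, 649·30+30·649) = (842401,38940)
n=3: (842401,38940)∘(649,30) = (649·842401+468·30·38940, 649·38940+30·842401) = (1093435849,50544090)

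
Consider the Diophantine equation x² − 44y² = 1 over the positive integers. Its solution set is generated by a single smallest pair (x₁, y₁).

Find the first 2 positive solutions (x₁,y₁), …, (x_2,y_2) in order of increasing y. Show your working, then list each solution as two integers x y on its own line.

199 30
79201 11940

d=44: √d = [6; 1,1,1,2,1,1,1,12] (ℓ=8, even), read p_7/q_7
i=0: a=6 ⇒ p=6, q=1
i=1: a=1 ⇒ p=7, q=1
i=2: a=1 ⇒ p=13, q=2
i=3: a=1 ⇒ p=20, q=3
i=4: a=2 ⇒ p=53, q=8
i=5: a=1 ⇒ p=73, q=11
i=6: a=1 ⇒ p=126, q=19
i=7: a=1 ⇒ p=199, q=30
→ (199, 30).  Check: 199²=39601, 44·30²=39600, difference 1.
k=2:  x_2 = 199·199+44·30·30 = 79201,  y_2 = 199·30+30·199 = 11940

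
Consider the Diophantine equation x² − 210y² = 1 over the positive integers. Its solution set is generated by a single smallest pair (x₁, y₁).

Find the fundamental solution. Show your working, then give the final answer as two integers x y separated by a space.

29 2

√210 = [14; 2,28, …], period ℓ=2 (even) → k=1
k=0  a_k=14  p_k/q_k = 14/1
k=1  a_k=2  p_k/q_k = 29/2
(x₁, y₁) = (29, 2);  29² − 210·2² = 1 ✓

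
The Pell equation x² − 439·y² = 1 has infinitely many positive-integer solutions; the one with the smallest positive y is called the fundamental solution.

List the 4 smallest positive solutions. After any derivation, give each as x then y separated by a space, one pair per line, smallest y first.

440 21
387199 18480
340734680 16262379
299846131201 14310875040

√439 → a₀=20, period (1,19,1,40); ℓ=4 even so k=3
i=0: a=20 ⇒ p=20, q=1
…
i=2: a=19 ⇒ p=419, q=20
i=3: a=1 ⇒ p=440, q=21
(x₁, y₁) = (440, 21);  440² − 439·21² = 1 ✓
n=2: (440,21)∘(440,21) = (440·440+439·21·21, 440·21+21·440) = (387199,18480)
n=3: (387199,18480)∘(440,21) = (440·387199+439·21·18480, 440·18480+21·387199) = (340734680,16262379)
n=4: (340734680,16262379)∘(440,21) = (440·340734680+439·21·16262379, 440·16262379+21·340734680) = (299846131201,14310875040)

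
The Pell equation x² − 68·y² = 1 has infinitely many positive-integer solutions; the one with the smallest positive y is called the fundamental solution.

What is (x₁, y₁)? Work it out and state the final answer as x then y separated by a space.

33 4

d=68: √d = [8; 4,16] (ℓ=2, even), read p_1/q_1
k=0  a_k=8  p_k/q_k = 8/1
k=1  a_k=4  p_k/q_k = 33/4
fundamental: x₁=33, y₁=4  (since 1089 − 68·16 = 1)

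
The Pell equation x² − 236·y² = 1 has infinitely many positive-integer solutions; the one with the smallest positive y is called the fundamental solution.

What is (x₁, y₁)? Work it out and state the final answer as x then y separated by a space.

√236 → a₀=15, period (2,1,3,5,1,6,1,5,3,1,2,30); ℓ=12 even so k=11
i=0: a=15 ⇒ p=15, q=1
i=1: a=2 ⇒ p=31, q=2
i=2: a=1 ⇒ p=46, q=3
…
i=4: a=5 ⇒ p=891, q=58
…
i=6: a=6 ⇒ p=7251, q=472
…
i=9: a=3 ⇒ p=154729, q=10072
i=10: a=1 ⇒ p=203535, q=13249
i=11: a=2 ⇒ p=561799, q=36570
→ (561799, 36570).  Check: 561799²=315618116401, 236·36570²=315618116400, difference 1.

561799 36570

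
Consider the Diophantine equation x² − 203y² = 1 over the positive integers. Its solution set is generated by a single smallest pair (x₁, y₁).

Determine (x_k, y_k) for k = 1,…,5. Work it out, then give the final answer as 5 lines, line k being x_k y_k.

d=203: √d = [14; 4,28] (ℓ=2, even), read p_1/q_1
k=0  a_k=14  p_k/q_k = 14/1
k=1  a_k=4  p_k/q_k = 57/4
fundamental: x₁=57, y₁=4  (since 3249 − 203·16 = 1)
(57+4√203)^2 = 6497 + 456√203
(57+4√203)^3 = 740601 + 51980√203
(57+4√203)^4 = 84422017 + 5925264√203
(57+4√203)^5 = 9623369337 + 675428116√203

57 4
6497 456
740601 51980
84422017 5925264
9623369337 675428116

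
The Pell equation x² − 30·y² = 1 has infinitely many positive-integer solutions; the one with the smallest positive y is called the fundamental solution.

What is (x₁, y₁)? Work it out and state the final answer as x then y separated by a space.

11 2

√30 = [5; 2,10, …], period ℓ=2 (even) → k=1
i=0: a=5 ⇒ p=5, q=1
i=1: a=2 ⇒ p=11, q=2
→ (11, 2).  Check: 11²=121, 30·2²=120, difference 1.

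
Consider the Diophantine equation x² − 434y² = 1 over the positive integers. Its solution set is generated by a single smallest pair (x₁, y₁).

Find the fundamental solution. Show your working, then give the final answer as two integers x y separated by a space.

√434 = [20; 1,4,1,40, …], period ℓ=4 (even) → k=3
k=0  a_k=20  p_k/q_k = 20/1
k=1  a_k=1  p_k/q_k = 21/1
k=2  a_k=4  p_k/q_k = 104/5
k=3  a_k=1  p_k/q_k = 125/6
→ (125, 6).  Check: 125²=15625, 434·6²=15624, difference 1.

125 6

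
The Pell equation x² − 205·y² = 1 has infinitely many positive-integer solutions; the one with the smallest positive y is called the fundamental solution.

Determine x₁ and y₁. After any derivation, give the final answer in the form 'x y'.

39689 2772

d=205: √d = [14; 3,6,1,4,1,6,3,28] (ℓ=8, even), read p_7/q_7
k=0  a_k=14  p_k/q_k = 14/1
k=1  a_k=3  p_k/q_k = 43/3
k=2  a_k=6  p_k/q_k = 272/19
k=3  a_k=1  p_k/q_k = 315/22
k=4  a_k=4  p_k/q_k = 1532/107
…
k=6  a_k=6  p_k/q_k = 12614/881
k=7  a_k=3  p_k/q_k = 39689/2772
(x₁, y₁) = (39689, 2772);  39689² − 205·2772² = 1 ✓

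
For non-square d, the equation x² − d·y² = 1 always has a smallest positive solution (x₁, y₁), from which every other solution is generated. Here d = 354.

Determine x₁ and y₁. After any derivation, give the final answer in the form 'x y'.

258065 13716

d=354: √d = [18; 1,4,2,2,18,2,2,4,1,36] (ℓ=10, even), read p_9/q_9
a_0=18:  p_0=18·1+0=18,  q_0=18·0+1=1
…
a_3=2:  p_3=2·94+19=207,  q_3=2·5+1=11
…
a_8=4:  p_8=4·47771+19210=210294,  q_8=4·2539+1021=11177
a_9=1:  p_9=1·210294+47771=258065,  q_9=1·11177+2539=13716
fundamental: x₁=258065, y₁=13716  (since 66597544225 − 354·188128656 = 1)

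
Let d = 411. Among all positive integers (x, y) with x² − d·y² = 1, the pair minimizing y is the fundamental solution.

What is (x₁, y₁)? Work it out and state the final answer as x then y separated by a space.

49730 2453

√411 = [20; 3,1,1,1,19,1,1,1,3,40, …], period ℓ=10 (even) → k=9
k=0  a_k=20  p_k/q_k = 20/1
k=1  a_k=3  p_k/q_k = 61/3
k=2  a_k=1  p_k/q_k = 81/4
…
k=5  a_k=19  p_k/q_k = 4379/216
…
k=8  a_k=1  p_k/q_k = 13583/670
k=9  a_k=3  p_k/q_k = 49730/2453
fundamental: x₁=49730, y₁=2453  (since 2473072900 − 411·6017209 = 1)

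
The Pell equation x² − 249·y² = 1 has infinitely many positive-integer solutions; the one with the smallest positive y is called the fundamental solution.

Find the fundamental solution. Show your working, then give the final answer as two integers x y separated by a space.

√249 = [15; 1,3,1,1,5,…,3,1,30, …], period ℓ=16 (even) → k=15
step 0: (15, 1)  from 15·(1,0) + (0,1)
step 1: (16, 1)  from 1·(15,1) + (1,0)
…
step 3: (79, 5)  from 1·(63,4) + (16,1)
…
step 5: (789, 50)  from 5·(142,9) + (79,5)
step 6: (931, 59)  from 1·(789,50) + (142,9)
…
step 8: (36751, 2329)  from 10·(3582,227) + (931,59)
step 9: (113835, 7214)  from 3·(36751,2329) + (3582,227)
step 10: (150586, 9543)  from 1·(113835,7214) + (36751,2329)
…
step 12: (1017351, 64472)  from 1·(866765,54929) + (150586,9543)
step 13: (1884116, 119401)  from 1·(1017351,64472) + (866765,54929)
step 14: (6669699, 422675)  from 3·(1884116,119401) + (1017351,64472)
step 15: (8553815, 542076)  from 1·(6669699,422675) + (1884116,119401)
fundamental: x₁=8553815, y₁=542076  (since 73167751054225 − 249·293846389776 = 1)

8553815 542076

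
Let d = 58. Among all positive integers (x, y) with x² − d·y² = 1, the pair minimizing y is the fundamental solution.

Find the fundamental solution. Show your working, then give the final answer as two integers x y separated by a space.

19603 2574

√58 = [7; 1,1,1,1,1,1,14, …], period ℓ=7 (odd) → k=13
step 0: (7, 1)  from 7·(1,0) + (0,1)
step 1: (8, 1)  from 1·(7,1) + (1,0)
…
step 3: (23, 3)  from 1·(15,2) + (8,1)
…
step 5: (61, 8)  from 1·(38,5) + (23,3)
step 6: (99, 13)  from 1·(61,8) + (38,5)
step 7: (1447, 190)  from 14·(99,13) + (61,8)
step 8: (1546, 203)  from 1·(1447,190) + (99,13)
step 9: (2993, 393)  from 1·(1546,203) + (1447,190)
step 10: (4539, 596)  from 1·(2993,393) + (1546,203)
step 11: (7532, 989)  from 1·(4539,596) + (2993,393)
step 12: (12071, 1585)  from 1·(7532,989) + (4539,596)
step 13: (19603, 2574)  from 1·(12071,1585) + (7532,989)
fundamental: x₁=19603, y₁=2574  (since 384277609 − 58·6625476 = 1)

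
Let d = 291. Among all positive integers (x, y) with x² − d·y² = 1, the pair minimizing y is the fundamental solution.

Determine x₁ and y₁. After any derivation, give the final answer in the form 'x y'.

√291 → a₀=17, period (17,34); ℓ=2 even so k=1
a_0=17:  p_0=17·1+0=17,  q_0=17·0+1=1
a_1=17:  p_1=17·17+1=290,  q_1=17·1+0=17
(x₁, y₁) = (290, 17);  290² − 291·17² = 1 ✓

290 17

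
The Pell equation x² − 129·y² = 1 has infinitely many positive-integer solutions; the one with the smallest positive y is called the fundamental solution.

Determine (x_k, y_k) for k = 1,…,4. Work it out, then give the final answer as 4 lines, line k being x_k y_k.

16855 1484
568182049 50025640
19153416854935 1686364322916
645661681611676801 56847341275472720

√129 → a₀=11, period (2,1,3,1,6,1,3,1,2,22); ℓ=10 even so k=9
a_0=11:  p_0=11·1+0=11,  q_0=11·0+1=1
a_1=2:  p_1=2·11+1=23,  q_1=2·1+0=2
a_2=1:  p_2=1·23+11=34,  q_2=1·2+1=3
a_3=3:  p_3=3·34+23=125,  q_3=3·3+2=11
a_4=1:  p_4=1·125+34=159,  q_4=1·11+3=14
a_5=6:  p_5=6·159+125=1079,  q_5=6·14+11=95
a_6=1:  p_6=1·1079+159=1238,  q_6=1·95+14=109
a_7=3:  p_7=3·1238+1079=4793,  q_7=3·109+95=422
a_8=1:  p_8=1·4793+1238=6031,  q_8=1·422+109=531
a_9=2:  p_9=2·6031+4793=16855,  q_9=2·531+422=1484
fundamental: x₁=16855, y₁=1484  (since 284091025 − 129·2202256 = 1)
(x_2, y_2) = (16855·16855 + 129·1484·1484, 16855·1484 + 1484·16855) = (568182049, 50025640)
(x_3, y_3) = (16855·568182049 + 129·1484·50025640, 16855·50025640 + 1484·568182049) = (19153416854935, 1686364322916)
(x_4, y_4) = (16855·19153416854935 + 129·1484·1686364322916, 16855·1686364322916 + 1484·19153416854935) = (645661681611676801, 56847341275472720)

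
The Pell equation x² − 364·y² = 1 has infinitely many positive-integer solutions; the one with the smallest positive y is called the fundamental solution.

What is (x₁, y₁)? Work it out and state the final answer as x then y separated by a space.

[19; 12,1,2,3,1,8,1,3,2,1,12,38] for √364; ℓ=12 ⇒ convergent index 11
a_0=19:  p_0=19·1+0=19,  q_0=19·0+1=1
…
a_2=1:  p_2=1·229+19=248,  q_2=1·12+1=13
a_3=2:  p_3=2·248+229=725,  q_3=2·13+12=38
…
a_8=3:  p_8=3·30755+27607=119872,  q_8=3·1612+1447=6283
…
a_10=1:  p_10=1·270499+119872=390371,  q_10=1·14178+6283=20461
a_11=12:  p_11=12·390371+270499=4954951,  q_11=12·20461+14178=259710
fundamental: x₁=4954951, y₁=259710  (since 24551539412401 − 364·67449284100 = 1)

4954951 259710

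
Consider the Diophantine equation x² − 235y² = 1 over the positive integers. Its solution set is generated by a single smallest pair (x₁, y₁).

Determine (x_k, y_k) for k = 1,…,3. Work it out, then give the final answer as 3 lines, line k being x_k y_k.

√235 = [15; 3,30, …], period ℓ=2 (even) → k=1
step 0: (15, 1)  from 15·(1,0) + (0,1)
step 1: (46, 3)  from 3·(15,1) + (1,0)
(x₁, y₁) = (46, 3);  46² − 235·3² = 1 ✓
(46+3√235)^2 = 4231 + 276√235
(46+3√235)^3 = 389206 + 25389√235

46 3
4231 276
389206 25389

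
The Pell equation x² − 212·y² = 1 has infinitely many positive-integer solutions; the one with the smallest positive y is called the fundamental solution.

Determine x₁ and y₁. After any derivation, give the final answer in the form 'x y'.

66249 4550

√212 → a₀=14, period (1,1,3,1,1,…,1,1,28); ℓ=14 even so k=13
i=0: a=14 ⇒ p=14, q=1
i=1: a=1 ⇒ p=15, q=1
i=2: a=1 ⇒ p=29, q=2
i=3: a=3 ⇒ p=102, q=7
i=4: a=1 ⇒ p=131, q=9
i=5: a=1 ⇒ p=233, q=16
…
i=7: a=6 ⇒ p=2417, q=166
i=8: a=1 ⇒ p=2781, q=191
i=9: a=1 ⇒ p=5198, q=357
i=10: a=1 ⇒ p=7979, q=548
i=11: a=3 ⇒ p=29135, q=2001
i=12: a=1 ⇒ p=37114, q=2549
i=13: a=1 ⇒ p=66249, q=4550
(x₁, y₁) = (66249, 4550);  66249² − 212·4550² = 1 ✓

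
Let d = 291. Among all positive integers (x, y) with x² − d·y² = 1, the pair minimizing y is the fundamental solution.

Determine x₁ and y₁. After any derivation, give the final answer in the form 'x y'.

√291 = [17; 17,34, …], period ℓ=2 (even) → k=1
a_0=17:  p_0=17·1+0=17,  q_0=17·0+1=1
a_1=17:  p_1=17·17+1=290,  q_1=17·1+0=17
fundamental: x₁=290, y₁=17  (since 84100 − 291·289 = 1)

290 17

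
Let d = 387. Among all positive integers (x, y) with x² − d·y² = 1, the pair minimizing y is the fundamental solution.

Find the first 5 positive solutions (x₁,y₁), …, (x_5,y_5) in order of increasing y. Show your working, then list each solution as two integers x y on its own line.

3482 177
24248647 1232628
168867574226 8584021215
1175993762661217 59779122508632
8189620394305140962 416301800566092033

√387 → a₀=19, period (1,2,19,2,1,38); ℓ=6 even so k=5
step 0: (19, 1)  from 19·(1,0) + (0,1)
step 1: (20, 1)  from 1·(19,1) + (1,0)
…
step 3: (1141, 58)  from 19·(59,3) + (20,1)
step 4: (2341, 119)  from 2·(1141,58) + (59,3)
step 5: (3482, 177)  from 1·(2341,119) + (1141,58)
fundamental: x₁=3482, y₁=177  (since 12124324 − 387·31329 = 1)
n=2: (3482,177)∘(3482,177) = (3482·3482+387·177·177, 3482·177+177·3482) = (24248647,1232628)
n=3: (24248647,1232628)∘(3482,177) = (3482·24248647+387·177·1232628, 3482·1232628+177·24248647) = (168867574226,8584021215)
n=4: (168867574226,8584021215)∘(3482,177) = (3482·168867574226+387·177·8584021215, 3482·8584021215+177·168867574226) = (1175993762661217,59779122508632)
n=5: (1175993762661217,59779122508632)∘(3482,177) = (3482·1175993762661217+387·177·59779122508632, 3482·59779122508632+177·1175993762661217) = (8189620394305140962,416301800566092033)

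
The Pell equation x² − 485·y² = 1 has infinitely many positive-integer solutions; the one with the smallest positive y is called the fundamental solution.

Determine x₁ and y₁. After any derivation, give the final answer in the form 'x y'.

969 44

√485 → a₀=22, period (44); ℓ=1 odd so k=1
i=0: a=22 ⇒ p=22, q=1
i=1: a=44 ⇒ p=969, q=44
→ (969, 44).  Check: 969²=938961, 485·44²=938960, difference 1.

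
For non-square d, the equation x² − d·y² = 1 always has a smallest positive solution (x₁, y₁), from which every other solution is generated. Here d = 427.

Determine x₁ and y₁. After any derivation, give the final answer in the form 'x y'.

62 3

[20; 1,1,1,40] for √427; ℓ=4 ⇒ convergent index 3
step 0: (20, 1)  from 20·(1,0) + (0,1)
step 1: (21, 1)  from 1·(20,1) + (1,0)
step 2: (41, 2)  from 1·(21,1) + (20,1)
step 3: (62, 3)  from 1·(41,2) + (21,1)
(x₁, y₁) = (62, 3);  62² − 427·3² = 1 ✓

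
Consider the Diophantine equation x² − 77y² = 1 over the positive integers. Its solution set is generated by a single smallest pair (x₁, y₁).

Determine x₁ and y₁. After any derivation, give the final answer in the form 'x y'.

351 40

√77 = [8; 1,3,2,3,1,16, …], period ℓ=6 (even) → k=5
a_0=8:  p_0=8·1+0=8,  q_0=8·0+1=1
…
a_2=3:  p_2=3·9+8=35,  q_2=3·1+1=4
…
a_4=3:  p_4=3·79+35=272,  q_4=3·9+4=31
a_5=1:  p_5=1·272+79=351,  q_5=1·31+9=40
(x₁, y₁) = (351, 40);  351² − 77·40² = 1 ✓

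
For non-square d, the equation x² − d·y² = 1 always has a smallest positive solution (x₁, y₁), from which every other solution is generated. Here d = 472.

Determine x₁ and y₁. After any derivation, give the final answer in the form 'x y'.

306917 14127

[21; 1,2,1,1,1,…,2,1,42] for √472; ℓ=14 ⇒ convergent index 13
step 0: (21, 1)  from 21·(1,0) + (0,1)
step 1: (22, 1)  from 1·(21,1) + (1,0)
…
step 7: (5779, 266)  from 5·(1108,51) + (239,11)
step 8: (24224, 1115)  from 4·(5779,266) + (1108,51)
step 9: (30003, 1381)  from 1·(24224,1115) + (5779,266)
step 10: (54227, 2496)  from 1·(30003,1381) + (24224,1115)
…
step 12: (222687, 10250)  from 2·(84230,3877) + (54227,2496)
step 13: (306917, 14127)  from 1·(222687,10250) + (84230,3877)
fundamental: x₁=306917, y₁=14127  (since 94198044889 − 472·199572129 = 1)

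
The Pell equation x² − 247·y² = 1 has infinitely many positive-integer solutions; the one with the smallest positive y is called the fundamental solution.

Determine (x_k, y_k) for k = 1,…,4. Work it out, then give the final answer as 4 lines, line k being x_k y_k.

√247 = [15; 1,2,1,1,9,1,9,1,1,2,1,30, …], period ℓ=12 (even) → k=11
i=0: a=15 ⇒ p=15, q=1
i=1: a=1 ⇒ p=16, q=1
…
i=3: a=1 ⇒ p=63, q=4
i=4: a=1 ⇒ p=110, q=7
…
i=6: a=1 ⇒ p=1163, q=74
i=7: a=9 ⇒ p=11520, q=733
i=8: a=1 ⇒ p=12683, q=807
i=9: a=1 ⇒ p=24203, q=1540
i=10: a=2 ⇒ p=61089, q=3887
i=11: a=1 ⇒ p=85292, q=5427
fundamental: x₁=85292, y₁=5427  (since 7274725264 − 247·29452329 = 1)
(85292+5427√247)^2 = 14549450527 + 925759368√247
(85292+5427√247)^3 = 2481903468612476 + 157919736025485√247
(85292+5427√247)^4 = 423373021275241155457 + 26938580249245573872√247

85292 5427
14549450527 925759368
2481903468612476 157919736025485
423373021275241155457 26938580249245573872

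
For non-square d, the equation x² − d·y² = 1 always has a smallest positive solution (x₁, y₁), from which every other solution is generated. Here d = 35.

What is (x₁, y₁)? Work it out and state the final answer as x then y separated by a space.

√35 = [5; 1,10, …], period ℓ=2 (even) → k=1
i=0: a=5 ⇒ p=5, q=1
i=1: a=1 ⇒ p=6, q=1
fundamental: x₁=6, y₁=1  (since 36 − 35·1 = 1)

6 1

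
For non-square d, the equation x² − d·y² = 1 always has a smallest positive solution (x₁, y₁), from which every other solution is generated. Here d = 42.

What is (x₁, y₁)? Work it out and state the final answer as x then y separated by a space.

√42 = [6; 2,12, …], period ℓ=2 (even) → k=1
step 0: (6, 1)  from 6·(1,0) + (0,1)
step 1: (13, 2)  from 2·(6,1) + (1,0)
→ (13, 2).  Check: 13²=169, 42·2²=168, difference 1.

13 2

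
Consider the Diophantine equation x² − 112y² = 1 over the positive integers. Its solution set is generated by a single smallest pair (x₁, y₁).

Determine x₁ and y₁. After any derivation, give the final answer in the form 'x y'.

127 12

d=112: √d = [10; 1,1,2,1,1,20] (ℓ=6, even), read p_5/q_5
a_0=10:  p_0=10·1+0=10,  q_0=10·0+1=1
…
a_2=1:  p_2=1·11+10=21,  q_2=1·1+1=2
a_3=2:  p_3=2·21+11=53,  q_3=2·2+1=5
a_4=1:  p_4=1·53+21=74,  q_4=1·5+2=7
a_5=1:  p_5=1·74+53=127,  q_5=1·7+5=12
→ (127, 12).  Check: 127²=16129, 112·12²=16128, difference 1.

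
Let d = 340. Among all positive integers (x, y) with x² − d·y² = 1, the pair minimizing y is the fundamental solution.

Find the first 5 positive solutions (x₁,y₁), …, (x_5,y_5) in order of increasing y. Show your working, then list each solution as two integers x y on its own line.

285769 15498
163327842721 8857695924
93348068572789129 5062509812995614
53351968415791425367681 2893416733491029538408
30492677324331251603220874249 1653697613020933530509635890

[18; 2,3,1,1,1,…,3,2,36] for √340; ℓ=14 ⇒ convergent index 13
k=0  a_k=18  p_k/q_k = 18/1
k=1  a_k=2  p_k/q_k = 37/2
k=2  a_k=3  p_k/q_k = 129/7
…
k=6  a_k=1  p_k/q_k = 756/41
…
k=9  a_k=1  p_k/q_k = 13774/747
…
k=12  a_k=3  p_k/q_k = 125478/6805
k=13  a_k=2  p_k/q_k = 285769/15498
→ (285769, 15498).  Check: 285769²=81663921361, 340·15498²=81663921360, difference 1.
n=2: (285769,15498)∘(285769,15498) = (285769·285769+340·15498·15498, 285769·15498+15498·285769) = (163327842721,8857695924)
n=3: (163327842721,8857695924)∘(285769,15498) = (285769·163327842721+340·15498·8857695924, 285769·8857695924+15498·163327842721) = (93348068572789129,5062509812995614)
n=4: (93348068572789129,5062509812995614)∘(285769,15498) = (285769·93348068572789129+340·15498·5062509812995614, 285769·5062509812995614+15498·93348068572789129) = (53351968415791425367681,2893416733491029538408)
n=5: (53351968415791425367681,2893416733491029538408)∘(285769,15498) = (285769·53351968415791425367681+340·15498·2893416733491029538408, 285769·2893416733491029538408+15498·53351968415791425367681) = (30492677324331251603220874249,1653697613020933530509635890)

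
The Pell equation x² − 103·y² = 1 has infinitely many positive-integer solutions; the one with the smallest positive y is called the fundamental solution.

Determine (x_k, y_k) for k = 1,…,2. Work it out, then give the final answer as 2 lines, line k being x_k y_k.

227528 22419
103537981567 10201900464

d=103: √d = [10; 6,1,2,1,1,9,1,1,2,1,6,20] (ℓ=12, even), read p_11/q_11
a_0=10:  p_0=10·1+0=10,  q_0=10·0+1=1
…
a_5=1:  p_5=1·274+203=477,  q_5=1·27+20=47
a_6=9:  p_6=9·477+274=4567,  q_6=9·47+27=450
…
a_8=1:  p_8=1·5044+4567=9611,  q_8=1·497+450=947
…
a_10=1:  p_10=1·24266+9611=33877,  q_10=1·2391+947=3338
a_11=6:  p_11=6·33877+24266=227528,  q_11=6·3338+2391=22419
fundamental: x₁=227528, y₁=22419  (since 51768990784 − 103·502611561 = 1)
n=2: (227528,22419)∘(227528,22419) = (227528·227528+103·22419·22419, 227528·22419+22419·227528) = (103537981567,10201900464)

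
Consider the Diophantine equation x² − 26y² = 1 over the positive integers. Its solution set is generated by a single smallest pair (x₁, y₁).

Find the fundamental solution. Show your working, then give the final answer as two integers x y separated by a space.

51 10

√26 → a₀=5, period (10); ℓ=1 odd so k=1
k=0  a_k=5  p_k/q_k = 5/1
k=1  a_k=10  p_k/q_k = 51/10
fundamental: x₁=51, y₁=10  (since 2601 − 26·100 = 1)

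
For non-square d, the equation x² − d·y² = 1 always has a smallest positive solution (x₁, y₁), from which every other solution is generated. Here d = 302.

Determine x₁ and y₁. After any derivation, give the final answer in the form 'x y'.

4276623 246092

d=302: √d = [17; 2,1,1,1,4,…,1,2,34] (ℓ=16, even), read p_15/q_15
step 0: (17, 1)  from 17·(1,0) + (0,1)
…
step 3: (87, 5)  from 1·(52,3) + (35,2)
…
step 5: (643, 37)  from 4·(139,8) + (87,5)
…
step 7: (2068, 119)  from 1·(1425,82) + (643,37)
…
step 10: (107675, 6196)  from 2·(36581,2105) + (34513,1986)
step 11: (467281, 26889)  from 4·(107675,6196) + (36581,2105)
…
step 13: (1042237, 59974)  from 1·(574956,33085) + (467281,26889)
step 14: (1617193, 93059)  from 1·(1042237,59974) + (574956,33085)
step 15: (4276623, 246092)  from 2·(1617193,93059) + (1042237,59974)
(x₁, y₁) = (4276623, 246092);  4276623² − 302·246092² = 1 ✓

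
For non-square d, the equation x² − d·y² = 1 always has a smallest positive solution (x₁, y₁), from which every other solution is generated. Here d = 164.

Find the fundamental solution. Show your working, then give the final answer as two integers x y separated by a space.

[12; 1,4,6,4,1,24] for √164; ℓ=6 ⇒ convergent index 5
step 0: (12, 1)  from 12·(1,0) + (0,1)
step 1: (13, 1)  from 1·(12,1) + (1,0)
…
step 3: (397, 31)  from 6·(64,5) + (13,1)
step 4: (1652, 129)  from 4·(397,31) + (64,5)
step 5: (2049, 160)  from 1·(1652,129) + (397,31)
(x₁, y₁) = (2049, 160);  2049² − 164·160² = 1 ✓

2049 160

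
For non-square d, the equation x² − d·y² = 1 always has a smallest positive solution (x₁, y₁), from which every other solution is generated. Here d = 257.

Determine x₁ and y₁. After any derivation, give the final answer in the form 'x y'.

[16; 32] for √257; ℓ=1 ⇒ convergent index 1
step 0: (16, 1)  from 16·(1,0) + (0,1)
step 1: (513, 32)  from 32·(16,1) + (1,0)
fundamental: x₁=513, y₁=32  (since 263169 − 257·1024 = 1)

513 32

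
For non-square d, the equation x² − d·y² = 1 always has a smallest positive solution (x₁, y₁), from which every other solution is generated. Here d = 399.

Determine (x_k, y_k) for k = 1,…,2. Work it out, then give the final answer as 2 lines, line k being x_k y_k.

d=399: √d = [19; 1,38] (ℓ=2, even), read p_1/q_1
i=0: a=19 ⇒ p=19, q=1
i=1: a=1 ⇒ p=20, q=1
→ (20, 1).  Check: 20²=400, 399·1²=399, difference 1.
n=2: (20,1)∘(20,1) = (20·20+399·1·1, 20·1+1·20) = (799,40)

20 1
799 40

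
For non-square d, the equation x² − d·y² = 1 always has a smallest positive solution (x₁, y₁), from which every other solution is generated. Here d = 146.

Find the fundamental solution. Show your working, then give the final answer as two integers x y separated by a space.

145 12

[12; 12,24] for √146; ℓ=2 ⇒ convergent index 1
step 0: (12, 1)  from 12·(1,0) + (0,1)
step 1: (145, 12)  from 12·(12,1) + (1,0)
fundamental: x₁=145, y₁=12  (since 21025 − 146·144 = 1)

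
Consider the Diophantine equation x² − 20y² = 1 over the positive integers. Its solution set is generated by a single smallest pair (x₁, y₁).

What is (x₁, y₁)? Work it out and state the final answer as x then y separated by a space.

d=20: √d = [4; 2,8] (ℓ=2, even), read p_1/q_1
k=0  a_k=4  p_k/q_k = 4/1
k=1  a_k=2  p_k/q_k = 9/2
→ (9, 2).  Check: 9²=81, 20·2²=80, difference 1.

9 2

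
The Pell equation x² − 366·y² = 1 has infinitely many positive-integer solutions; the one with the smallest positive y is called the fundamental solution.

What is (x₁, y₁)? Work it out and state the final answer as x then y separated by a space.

907925 47458

[19; 7,1,1,1,2,12,2,1,1,1,7,38] for √366; ℓ=12 ⇒ convergent index 11
k=0  a_k=19  p_k/q_k = 19/1
…
k=6  a_k=12  p_k/q_k = 14444/755
k=7  a_k=2  p_k/q_k = 30055/1571
…
k=10  a_k=1  p_k/q_k = 119053/6223
k=11  a_k=7  p_k/q_k = 907925/47458
→ (907925, 47458).  Check: 907925²=824327805625, 366·47458²=824327805624, difference 1.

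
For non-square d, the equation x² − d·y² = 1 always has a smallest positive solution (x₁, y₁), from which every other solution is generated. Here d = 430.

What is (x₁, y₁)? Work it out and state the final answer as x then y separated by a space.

2862251 138030

√430 = [20; 1,2,1,3,1,…,2,1,40, …], period ℓ=14 (even) → k=13
a_0=20:  p_0=20·1+0=20,  q_0=20·0+1=1
…
a_3=1:  p_3=1·62+21=83,  q_3=1·3+1=4
…
a_6=6:  p_6=6·394+311=2675,  q_6=6·19+15=129
a_7=8:  p_7=8·2675+394=21794,  q_7=8·129+19=1051
a_8=6:  p_8=6·21794+2675=133439,  q_8=6·1051+129=6435
a_9=1:  p_9=1·133439+21794=155233,  q_9=1·6435+1051=7486
a_10=3:  p_10=3·155233+133439=599138,  q_10=3·7486+6435=28893
…
a_12=2:  p_12=2·754371+599138=2107880,  q_12=2·36379+28893=101651
a_13=1:  p_13=1·2107880+754371=2862251,  q_13=1·101651+36379=138030
fundamental: x₁=2862251, y₁=138030  (since 8192480787001 − 430·19052280900 = 1)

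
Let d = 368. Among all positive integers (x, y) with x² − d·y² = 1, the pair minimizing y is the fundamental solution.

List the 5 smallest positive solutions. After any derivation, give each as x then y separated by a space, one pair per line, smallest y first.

d=368: √d = [19; 5,2,5,38] (ℓ=4, even), read p_3/q_3
i=0: a=19 ⇒ p=19, q=1
…
i=2: a=2 ⇒ p=211, q=11
i=3: a=5 ⇒ p=1151, q=60
fundamental: x₁=1151, y₁=60  (since 1324801 − 368·3600 = 1)
(1151+60√368)^2 = 2649601 + 138120√368
(1151+60√368)^3 = 6099380351 + 317952180√368
(1151+60√368)^4 = 14040770918401 + 731925780240√368
(1151+60√368)^5 = 32321848554778751 + 1684892828160300√368

1151 60
2649601 138120
6099380351 317952180
14040770918401 731925780240
32321848554778751 1684892828160300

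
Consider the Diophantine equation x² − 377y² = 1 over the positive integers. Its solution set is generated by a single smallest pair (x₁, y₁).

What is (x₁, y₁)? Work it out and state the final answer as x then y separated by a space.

√377 → a₀=19, period (2,2,2,38); ℓ=4 even so k=3
a_0=19:  p_0=19·1+0=19,  q_0=19·0+1=1
a_1=2:  p_1=2·19+1=39,  q_1=2·1+0=2
a_2=2:  p_2=2·39+19=97,  q_2=2·2+1=5
a_3=2:  p_3=2·97+39=233,  q_3=2·5+2=12
fundamental: x₁=233, y₁=12  (since 54289 − 377·144 = 1)

233 12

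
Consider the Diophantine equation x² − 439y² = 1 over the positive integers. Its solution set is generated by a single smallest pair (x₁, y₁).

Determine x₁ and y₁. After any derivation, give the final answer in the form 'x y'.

440 21

√439 = [20; 1,19,1,40, …], period ℓ=4 (even) → k=3
step 0: (20, 1)  from 20·(1,0) + (0,1)
…
step 2: (419, 20)  from 19·(21,1) + (20,1)
step 3: (440, 21)  from 1·(419,20) + (21,1)
→ (440, 21).  Check: 440²=193600, 439·21²=193599, difference 1.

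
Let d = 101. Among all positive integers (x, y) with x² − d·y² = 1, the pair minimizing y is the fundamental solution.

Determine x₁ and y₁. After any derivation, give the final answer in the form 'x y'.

201 20

√101 = [10; 20, …], period ℓ=1 (odd) → k=1
a_0=10:  p_0=10·1+0=10,  q_0=10·0+1=1
a_1=20:  p_1=20·10+1=201,  q_1=20·1+0=20
fundamental: x₁=201, y₁=20  (since 40401 − 101·400 = 1)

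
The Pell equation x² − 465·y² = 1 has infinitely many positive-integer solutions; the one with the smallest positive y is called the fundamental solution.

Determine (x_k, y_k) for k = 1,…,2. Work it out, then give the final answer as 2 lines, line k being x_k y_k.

15871 736
503777281 23362112

√465 = [21; 1,1,3,2,2,2,3,1,1,42, …], period ℓ=10 (even) → k=9
step 0: (21, 1)  from 21·(1,0) + (0,1)
step 1: (22, 1)  from 1·(21,1) + (1,0)
step 2: (43, 2)  from 1·(22,1) + (21,1)
step 3: (151, 7)  from 3·(43,2) + (22,1)
step 4: (345, 16)  from 2·(151,7) + (43,2)
step 5: (841, 39)  from 2·(345,16) + (151,7)
step 6: (2027, 94)  from 2·(841,39) + (345,16)
…
step 8: (8949, 415)  from 1·(6922,321) + (2027,94)
step 9: (15871, 736)  from 1·(8949,415) + (6922,321)
(x₁, y₁) = (15871, 736);  15871² − 465·736² = 1 ✓
(15871+736√465)^2 = 503777281 + 23362112√465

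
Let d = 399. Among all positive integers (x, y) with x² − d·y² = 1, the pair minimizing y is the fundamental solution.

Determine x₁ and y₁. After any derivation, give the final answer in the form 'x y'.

√399 = [19; 1,38, …], period ℓ=2 (even) → k=1
step 0: (19, 1)  from 19·(1,0) + (0,1)
step 1: (20, 1)  from 1·(19,1) + (1,0)
→ (20, 1).  Check: 20²=400, 399·1²=399, difference 1.

20 1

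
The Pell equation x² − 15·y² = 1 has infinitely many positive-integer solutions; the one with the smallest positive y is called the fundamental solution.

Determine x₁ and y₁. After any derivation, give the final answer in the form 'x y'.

4 1

√15 = [3; 1,6, …], period ℓ=2 (even) → k=1
a_0=3:  p_0=3·1+0=3,  q_0=3·0+1=1
a_1=1:  p_1=1·3+1=4,  q_1=1·1+0=1
(x₁, y₁) = (4, 1);  4² − 15·1² = 1 ✓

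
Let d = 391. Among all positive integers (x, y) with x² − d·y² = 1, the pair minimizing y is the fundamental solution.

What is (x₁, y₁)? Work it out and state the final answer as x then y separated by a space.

7338680 371133

d=391: √d = [19; 1,3,2,2,1,…,3,1,38] (ℓ=16, even), read p_15/q_15
a_0=19:  p_0=19·1+0=19,  q_0=19·0+1=1
…
a_10=1:  p_10=1·107747+52519=160266,  q_10=1·5449+2656=8105
…
a_14=3:  p_14=3·1660597+696292=5678083,  q_14=3·83980+35213=287153
a_15=1:  p_15=1·5678083+1660597=7338680,  q_15=1·287153+83980=371133
→ (7338680, 371133).  Check: 7338680²=53856224142400, 391·371133²=53856224142399, difference 1.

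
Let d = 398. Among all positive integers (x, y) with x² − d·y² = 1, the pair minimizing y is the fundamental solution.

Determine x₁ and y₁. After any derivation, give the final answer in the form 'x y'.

399 20

[19; 1,18,1,38] for √398; ℓ=4 ⇒ convergent index 3
a_0=19:  p_0=19·1+0=19,  q_0=19·0+1=1
…
a_2=18:  p_2=18·20+19=379,  q_2=18·1+1=19
a_3=1:  p_3=1·379+20=399,  q_3=1·19+1=20
fundamental: x₁=399, y₁=20  (since 159201 − 398·400 = 1)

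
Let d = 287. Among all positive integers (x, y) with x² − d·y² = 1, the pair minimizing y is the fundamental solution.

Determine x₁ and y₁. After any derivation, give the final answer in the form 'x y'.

√287 → a₀=16, period (1,15,1,32); ℓ=4 even so k=3
k=0  a_k=16  p_k/q_k = 16/1
k=1  a_k=1  p_k/q_k = 17/1
k=2  a_k=15  p_k/q_k = 271/16
k=3  a_k=1  p_k/q_k = 288/17
→ (288, 17).  Check: 288²=82944, 287·17²=82943, difference 1.

288 17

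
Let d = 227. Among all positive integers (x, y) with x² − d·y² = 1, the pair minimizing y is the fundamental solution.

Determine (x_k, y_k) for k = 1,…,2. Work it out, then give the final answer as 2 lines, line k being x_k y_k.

226 15
102151 6780

√227 = [15; 15,30, …], period ℓ=2 (even) → k=1
k=0  a_k=15  p_k/q_k = 15/1
k=1  a_k=15  p_k/q_k = 226/15
(x₁, y₁) = (226, 15);  226² − 227·15² = 1 ✓
(x_2, y_2) = (226·226 + 227·15·15, 226·15 + 15·226) = (102151, 6780)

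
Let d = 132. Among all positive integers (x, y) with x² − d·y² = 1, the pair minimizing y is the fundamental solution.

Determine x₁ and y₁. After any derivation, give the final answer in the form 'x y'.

23 2

√132 = [11; 2,22, …], period ℓ=2 (even) → k=1
k=0  a_k=11  p_k/q_k = 11/1
k=1  a_k=2  p_k/q_k = 23/2
fundamental: x₁=23, y₁=2  (since 529 − 132·4 = 1)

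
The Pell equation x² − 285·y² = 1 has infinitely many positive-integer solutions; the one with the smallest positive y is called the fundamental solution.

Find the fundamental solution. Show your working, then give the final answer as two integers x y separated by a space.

2431 144

√285 → a₀=16, period (1,7,2,7,1,32); ℓ=6 even so k=5
k=0  a_k=16  p_k/q_k = 16/1
k=1  a_k=1  p_k/q_k = 17/1
…
k=4  a_k=7  p_k/q_k = 2144/127
k=5  a_k=1  p_k/q_k = 2431/144
fundamental: x₁=2431, y₁=144  (since 5909761 − 285·20736 = 1)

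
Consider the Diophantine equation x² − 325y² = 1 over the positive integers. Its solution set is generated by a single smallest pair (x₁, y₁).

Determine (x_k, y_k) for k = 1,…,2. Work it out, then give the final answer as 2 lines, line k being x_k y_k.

√325 → a₀=18, period (36); ℓ=1 odd so k=1
step 0: (18, 1)  from 18·(1,0) + (0,1)
step 1: (649, 36)  from 36·(18,1) + (1,0)
→ (649, 36).  Check: 649²=421201, 325·36²=421200, difference 1.
(649+36√325)^2 = 842401 + 46728√325

649 36
842401 46728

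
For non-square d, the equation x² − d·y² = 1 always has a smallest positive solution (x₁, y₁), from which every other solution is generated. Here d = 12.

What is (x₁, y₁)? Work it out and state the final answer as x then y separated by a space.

d=12: √d = [3; 2,6] (ℓ=2, even), read p_1/q_1
step 0: (3, 1)  from 3·(1,0) + (0,1)
step 1: (7, 2)  from 2·(3,1) + (1,0)
→ (7, 2).  Check: 7²=49, 12·2²=48, difference 1.

7 2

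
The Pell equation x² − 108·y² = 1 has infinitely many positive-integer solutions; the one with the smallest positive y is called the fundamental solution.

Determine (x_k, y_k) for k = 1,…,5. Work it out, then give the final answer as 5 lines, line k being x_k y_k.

√108 → a₀=10, period (2,1,1,4,1,1,2,20); ℓ=8 even so k=7
k=0  a_k=10  p_k/q_k = 10/1
k=1  a_k=2  p_k/q_k = 21/2
…
k=3  a_k=1  p_k/q_k = 52/5
…
k=5  a_k=1  p_k/q_k = 291/28
k=6  a_k=1  p_k/q_k = 530/51
k=7  a_k=2  p_k/q_k = 1351/130
→ (1351, 130).  Check: 1351²=1825201, 108·130²=1825200, difference 1.
n=2: (1351,130)∘(1351,130) = (1351·1351+108·130·130, 1351·130+130·1351) = (3650401,351260)
n=3: (3650401,351260)∘(1351,130) = (1351·3650401+108·130·351260, 1351·351260+130·3650401) = (9863382151,949104390)
n=4: (9863382151,949104390)∘(1351,130) = (1351·9863382151+108·130·949104390, 1351·949104390+130·9863382151) = (26650854921601,2564479710520)
n=5: (26650854921601,2564479710520)∘(1351,130) = (1351·26650854921601+108·130·2564479710520, 1351·2564479710520+130·26650854921601) = (72010600134783751,6929223228720650)

1351 130
3650401 351260
9863382151 949104390
26650854921601 2564479710520
72010600134783751 6929223228720650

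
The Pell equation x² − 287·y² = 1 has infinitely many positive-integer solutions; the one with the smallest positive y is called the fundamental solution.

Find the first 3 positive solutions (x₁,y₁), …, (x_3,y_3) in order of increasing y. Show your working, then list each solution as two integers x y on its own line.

[16; 1,15,1,32] for √287; ℓ=4 ⇒ convergent index 3
i=0: a=16 ⇒ p=16, q=1
i=1: a=1 ⇒ p=17, q=1
i=2: a=15 ⇒ p=271, q=16
i=3: a=1 ⇒ p=288, q=17
fundamental: x₁=288, y₁=17  (since 82944 − 287·289 = 1)
n=2: (288,17)∘(288,17) = (288·288+287·17·17, 288·17+17·288) = (165887,9792)
n=3: (165887,9792)∘(288,17) = (288·165887+287·17·9792, 288·9792+17·165887) = (95550624,5640175)

288 17
165887 9792
95550624 5640175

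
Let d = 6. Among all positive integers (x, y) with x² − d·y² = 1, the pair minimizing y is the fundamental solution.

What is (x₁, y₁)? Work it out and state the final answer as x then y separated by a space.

[2; 2,4] for √6; ℓ=2 ⇒ convergent index 1
a_0=2:  p_0=2·1+0=2,  q_0=2·0+1=1
a_1=2:  p_1=2·2+1=5,  q_1=2·1+0=2
→ (5, 2).  Check: 5²=25, 6·2²=24, difference 1.

5 2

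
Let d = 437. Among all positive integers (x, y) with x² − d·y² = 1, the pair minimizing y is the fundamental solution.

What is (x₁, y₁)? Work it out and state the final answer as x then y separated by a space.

4599 220

√437 = [20; 1,9,2,9,1,40, …], period ℓ=6 (even) → k=5
step 0: (20, 1)  from 20·(1,0) + (0,1)
step 1: (21, 1)  from 1·(20,1) + (1,0)
step 2: (209, 10)  from 9·(21,1) + (20,1)
step 3: (439, 21)  from 2·(209,10) + (21,1)
step 4: (4160, 199)  from 9·(439,21) + (209,10)
step 5: (4599, 220)  from 1·(4160,199) + (439,21)
(x₁, y₁) = (4599, 220);  4599² − 437·220² = 1 ✓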